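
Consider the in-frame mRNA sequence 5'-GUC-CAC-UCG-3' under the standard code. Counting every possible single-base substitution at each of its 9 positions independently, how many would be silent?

7

Codon 1 (GUC, Val): 3 synonymous substitutions.
Codon 2 (CAC, His): 1 synonymous substitution.
Codon 3 (UCG, Ser): 3 synonymous substitutions.
Total: 3 + 1 + 3 = 7.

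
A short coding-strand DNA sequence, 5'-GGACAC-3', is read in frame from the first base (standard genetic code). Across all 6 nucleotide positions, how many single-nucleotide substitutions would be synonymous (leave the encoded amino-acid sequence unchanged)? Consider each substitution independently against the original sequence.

4

Codon 1 (GGA, Gly): 3 synonymous substitutions.
Codon 2 (CAC, His): 1 synonymous substitution.
Total: 3 + 1 = 4.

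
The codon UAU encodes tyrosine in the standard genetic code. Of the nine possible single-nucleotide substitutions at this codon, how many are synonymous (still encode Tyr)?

1

Position 1: none → 0 synonymous.
Position 2: none → 0 synonymous.
Position 3: UAC → 1 synonymous.
Total: 0 + 0 + 1 = 1.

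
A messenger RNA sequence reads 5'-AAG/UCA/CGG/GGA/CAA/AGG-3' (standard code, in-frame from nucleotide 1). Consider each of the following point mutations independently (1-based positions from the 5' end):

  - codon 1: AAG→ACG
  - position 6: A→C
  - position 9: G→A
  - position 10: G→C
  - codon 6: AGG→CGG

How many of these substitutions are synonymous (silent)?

3

Codon 1: AAG (Lys) → ACG (Thr) — missense.
Codon 2: UCA (Ser) → UCC (Ser) — synonymous.
Codon 3: CGG (Arg) → CGA (Arg) — synonymous.
Codon 4: GGA (Gly) → CGA (Arg) — missense.
Codon 6: AGG (Arg) → CGG (Arg) — synonymous.
Synonymous: 3 of 5.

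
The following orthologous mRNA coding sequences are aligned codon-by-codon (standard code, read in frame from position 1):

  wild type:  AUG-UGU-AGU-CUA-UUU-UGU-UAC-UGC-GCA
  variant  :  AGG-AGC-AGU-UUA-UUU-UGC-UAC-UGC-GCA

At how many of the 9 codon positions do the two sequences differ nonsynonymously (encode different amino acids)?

2

Codon 1: AUG Met / AGG Arg — nonsynonymous.
Codon 2: UGU Cys / AGC Ser — nonsynonymous.
Codon 3: AGU Ser / AGU Ser — identical.
Codon 4: CUA Leu / UUA Leu — synonymous.
Codon 5: UUU Phe / UUU Phe — identical.
Codon 6: UGU Cys / UGC Cys — synonymous.
Codon 7: UAC Tyr / UAC Tyr — identical.
Codon 8: UGC Cys / UGC Cys — identical.
Codon 9: GCA Ala / GCA Ala — identical.
Nonsynonymous differences: 2.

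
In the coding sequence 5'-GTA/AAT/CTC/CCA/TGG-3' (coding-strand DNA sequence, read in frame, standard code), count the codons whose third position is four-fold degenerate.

3

Codon 1 GTA (Val): third position 4-fold.
Codon 2 AAT (Asn): third position 2-fold.
Codon 3 CTC (Leu): third position 4-fold.
Codon 4 CCA (Pro): third position 4-fold.
Codon 5 TGG (Trp): third position 1-fold.
Four-fold degenerate third positions: 3.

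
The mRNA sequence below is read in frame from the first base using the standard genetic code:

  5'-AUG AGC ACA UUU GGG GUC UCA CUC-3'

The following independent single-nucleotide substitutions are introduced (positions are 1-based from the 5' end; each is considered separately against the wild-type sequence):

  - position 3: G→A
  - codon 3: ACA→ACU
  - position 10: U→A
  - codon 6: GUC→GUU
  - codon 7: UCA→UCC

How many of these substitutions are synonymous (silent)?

3

Codon 1: AUG (Met) → AUA (Ile) — missense.
Codon 3: ACA (Thr) → ACU (Thr) — synonymous.
Codon 4: UUU (Phe) → AUU (Ile) — missense.
Codon 6: GUC (Val) → GUU (Val) — synonymous.
Codon 7: UCA (Ser) → UCC (Ser) — synonymous.
Synonymous: 3 of 5.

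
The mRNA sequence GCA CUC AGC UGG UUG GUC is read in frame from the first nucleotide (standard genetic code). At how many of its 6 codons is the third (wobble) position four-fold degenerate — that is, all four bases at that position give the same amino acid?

3

Codon 1 GCA (Ala): third position 4-fold.
Codon 2 CUC (Leu): third position 4-fold.
Codon 3 AGC (Ser): third position 2-fold.
Codon 4 UGG (Trp): third position 1-fold.
Codon 5 UUG (Leu): third position 2-fold.
Codon 6 GUC (Val): third position 4-fold.
Four-fold degenerate third positions: 3.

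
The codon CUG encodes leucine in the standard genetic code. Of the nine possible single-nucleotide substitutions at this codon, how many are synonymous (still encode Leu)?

4

Position 1: UUG → 1 synonymous.
Position 2: none → 0 synonymous.
Position 3: CUU, CUC, CUA → 3 synonymous.
Total: 1 + 0 + 3 = 4.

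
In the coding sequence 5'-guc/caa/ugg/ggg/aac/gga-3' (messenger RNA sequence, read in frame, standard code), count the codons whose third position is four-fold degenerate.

3

Codon 1 GUC (Val): third position 4-fold.
Codon 2 CAA (Gln): third position 2-fold.
Codon 3 UGG (Trp): third position 1-fold.
Codon 4 GGG (Gly): third position 4-fold.
Codon 5 AAC (Asn): third position 2-fold.
Codon 6 GGA (Gly): third position 4-fold.
Four-fold degenerate third positions: 3.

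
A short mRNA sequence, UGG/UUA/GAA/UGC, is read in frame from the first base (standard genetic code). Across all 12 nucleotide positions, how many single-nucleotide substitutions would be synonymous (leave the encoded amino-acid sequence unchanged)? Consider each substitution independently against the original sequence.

Codon 1 (UGG, Trp): 0 synonymous substitutions.
Codon 2 (UUA, Leu): 2 synonymous substitutions.
Codon 3 (GAA, Glu): 1 synonymous substitution.
Codon 4 (UGC, Cys): 1 synonymous substitution.
Total: 0 + 2 + 1 + 1 = 4.

4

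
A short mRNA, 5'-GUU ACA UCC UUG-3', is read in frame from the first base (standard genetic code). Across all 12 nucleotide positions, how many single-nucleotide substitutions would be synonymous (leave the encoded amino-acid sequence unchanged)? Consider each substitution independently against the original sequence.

11

Codon 1 (GUU, Val): 3 synonymous substitutions.
Codon 2 (ACA, Thr): 3 synonymous substitutions.
Codon 3 (UCC, Ser): 3 synonymous substitutions.
Codon 4 (UUG, Leu): 2 synonymous substitutions.
Total: 3 + 3 + 3 + 2 = 11.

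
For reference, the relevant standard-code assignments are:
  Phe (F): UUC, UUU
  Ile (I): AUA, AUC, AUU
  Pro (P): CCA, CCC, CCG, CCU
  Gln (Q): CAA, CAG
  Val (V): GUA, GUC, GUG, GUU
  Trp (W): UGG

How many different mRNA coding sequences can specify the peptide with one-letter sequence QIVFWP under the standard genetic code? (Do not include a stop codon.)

192

Gln: 2 codons.
Ile: 3 codons.
Val: 4 codons.
Phe: 2 codons.
Trp: 1 codon.
Pro: 4 codons.
2 × 3 × 4 × 2 × 1 × 4 = 192.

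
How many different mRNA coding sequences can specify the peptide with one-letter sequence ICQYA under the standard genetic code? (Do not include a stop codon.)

96

Ile: 3 codons.
Cys: 2 codons.
Gln: 2 codons.
Tyr: 2 codons.
Ala: 4 codons.
3 × 2 × 2 × 2 × 4 = 96.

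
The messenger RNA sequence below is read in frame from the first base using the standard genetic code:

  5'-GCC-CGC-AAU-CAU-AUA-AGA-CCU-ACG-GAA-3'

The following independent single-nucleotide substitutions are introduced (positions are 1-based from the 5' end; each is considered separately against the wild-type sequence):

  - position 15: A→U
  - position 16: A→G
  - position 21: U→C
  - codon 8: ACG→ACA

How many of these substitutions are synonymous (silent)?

3

Codon 5: AUA (Ile) → AUU (Ile) — synonymous.
Codon 6: AGA (Arg) → GGA (Gly) — missense.
Codon 7: CCU (Pro) → CCC (Pro) — synonymous.
Codon 8: ACG (Thr) → ACA (Thr) — synonymous.
Synonymous: 3 of 4.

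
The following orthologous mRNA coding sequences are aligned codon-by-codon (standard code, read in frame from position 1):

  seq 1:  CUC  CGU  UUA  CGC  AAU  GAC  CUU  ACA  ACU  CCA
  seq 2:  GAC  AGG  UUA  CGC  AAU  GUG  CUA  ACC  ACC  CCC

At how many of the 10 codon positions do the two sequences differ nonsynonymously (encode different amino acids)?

Codon 1: CUC Leu / GAC Asp — nonsynonymous.
Codon 2: CGU Arg / AGG Arg — synonymous.
Codon 3: UUA Leu / UUA Leu — identical.
Codon 4: CGC Arg / CGC Arg — identical.
Codon 5: AAU Asn / AAU Asn — identical.
Codon 6: GAC Asp / GUG Val — nonsynonymous.
Codon 7: CUU Leu / CUA Leu — synonymous.
Codon 8: ACA Thr / ACC Thr — synonymous.
Codon 9: ACU Thr / ACC Thr — synonymous.
Codon 10: CCA Pro / CCC Pro — synonymous.
Nonsynonymous differences: 2.

2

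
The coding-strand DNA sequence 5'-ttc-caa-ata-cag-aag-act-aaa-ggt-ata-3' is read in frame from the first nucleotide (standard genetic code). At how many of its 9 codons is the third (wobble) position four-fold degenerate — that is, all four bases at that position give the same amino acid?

Codon 1 TTC (Phe): third position 2-fold.
Codon 2 CAA (Gln): third position 2-fold.
Codon 3 ATA (Ile): third position 3-fold.
Codon 4 CAG (Gln): third position 2-fold.
Codon 5 AAG (Lys): third position 2-fold.
Codon 6 ACT (Thr): third position 4-fold.
Codon 7 AAA (Lys): third position 2-fold.
Codon 8 GGT (Gly): third position 4-fold.
Codon 9 ATA (Ile): third position 3-fold.
Four-fold degenerate third positions: 2.

2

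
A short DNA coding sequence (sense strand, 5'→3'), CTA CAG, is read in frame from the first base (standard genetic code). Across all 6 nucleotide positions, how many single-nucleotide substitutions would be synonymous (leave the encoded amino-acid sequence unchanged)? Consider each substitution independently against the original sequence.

5

Codon 1 (CTA, Leu): 4 synonymous substitutions.
Codon 2 (CAG, Gln): 1 synonymous substitution.
Total: 4 + 1 = 5.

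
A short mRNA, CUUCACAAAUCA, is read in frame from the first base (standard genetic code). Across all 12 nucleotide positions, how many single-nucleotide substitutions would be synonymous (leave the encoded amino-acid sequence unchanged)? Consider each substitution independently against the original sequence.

Codon 1 (CUU, Leu): 3 synonymous substitutions.
Codon 2 (CAC, His): 1 synonymous substitution.
Codon 3 (AAA, Lys): 1 synonymous substitution.
Codon 4 (UCA, Ser): 3 synonymous substitutions.
Total: 3 + 1 + 1 + 3 = 8.

8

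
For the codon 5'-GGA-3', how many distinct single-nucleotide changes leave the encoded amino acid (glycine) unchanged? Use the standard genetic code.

Position 1: none → 0 synonymous.
Position 2: none → 0 synonymous.
Position 3: GGT, GGC, GGG → 3 synonymous.
Total: 0 + 0 + 3 = 3.

3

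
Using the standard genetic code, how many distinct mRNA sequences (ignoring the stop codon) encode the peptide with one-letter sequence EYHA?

32

Glu: 2 codons.
Tyr: 2 codons.
His: 2 codons.
Ala: 4 codons.
2 × 2 × 2 × 4 = 32.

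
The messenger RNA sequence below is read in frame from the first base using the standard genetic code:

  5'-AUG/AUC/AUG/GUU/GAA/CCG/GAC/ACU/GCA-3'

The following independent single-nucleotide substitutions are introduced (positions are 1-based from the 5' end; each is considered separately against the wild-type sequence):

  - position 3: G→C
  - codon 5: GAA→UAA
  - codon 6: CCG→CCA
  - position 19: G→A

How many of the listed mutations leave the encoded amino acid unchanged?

Codon 1: AUG (Met) → AUC (Ile) — missense.
Codon 5: GAA (Glu) → UAA (Stop) — nonsense.
Codon 6: CCG (Pro) → CCA (Pro) — synonymous.
Codon 7: GAC (Asp) → AAC (Asn) — missense.
Synonymous: 1 of 4.

1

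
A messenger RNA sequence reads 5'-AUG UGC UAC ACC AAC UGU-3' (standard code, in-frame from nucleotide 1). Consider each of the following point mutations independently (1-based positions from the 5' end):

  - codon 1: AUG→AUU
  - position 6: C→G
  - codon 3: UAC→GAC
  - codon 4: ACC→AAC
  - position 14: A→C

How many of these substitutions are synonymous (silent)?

0

Codon 1: AUG (Met) → AUU (Ile) — missense.
Codon 2: UGC (Cys) → UGG (Trp) — missense.
Codon 3: UAC (Tyr) → GAC (Asp) — missense.
Codon 4: ACC (Thr) → AAC (Asn) — missense.
Codon 5: AAC (Asn) → ACC (Thr) — missense.
Synonymous: 0 of 5.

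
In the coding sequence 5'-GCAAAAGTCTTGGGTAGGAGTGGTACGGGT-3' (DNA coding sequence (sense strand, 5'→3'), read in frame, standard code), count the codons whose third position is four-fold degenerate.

Codon 1 GCA (Ala): third position 4-fold.
Codon 2 AAA (Lys): third position 2-fold.
Codon 3 GTC (Val): third position 4-fold.
Codon 4 TTG (Leu): third position 2-fold.
Codon 5 GGT (Gly): third position 4-fold.
Codon 6 AGG (Arg): third position 2-fold.
Codon 7 AGT (Ser): third position 2-fold.
Codon 8 GGT (Gly): third position 4-fold.
Codon 9 ACG (Thr): third position 4-fold.
Codon 10 GGT (Gly): third position 4-fold.
Four-fold degenerate third positions: 6.

6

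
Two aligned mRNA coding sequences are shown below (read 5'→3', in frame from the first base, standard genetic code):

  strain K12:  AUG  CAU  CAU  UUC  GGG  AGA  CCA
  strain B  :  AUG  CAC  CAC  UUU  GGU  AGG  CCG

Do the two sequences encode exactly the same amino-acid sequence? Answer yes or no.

Codon 1: AUG Met / AUG Met — identical.
Codon 2: CAU His / CAC His — synonymous.
Codon 3: CAU His / CAC His — synonymous.
Codon 4: UUC Phe / UUU Phe — synonymous.
Codon 5: GGG Gly / GGU Gly — synonymous.
Codon 6: AGA Arg / AGG Arg — synonymous.
Codon 7: CCA Pro / CCG Pro — synonymous.
Nonsynonymous differences: 0 → same protein.

yes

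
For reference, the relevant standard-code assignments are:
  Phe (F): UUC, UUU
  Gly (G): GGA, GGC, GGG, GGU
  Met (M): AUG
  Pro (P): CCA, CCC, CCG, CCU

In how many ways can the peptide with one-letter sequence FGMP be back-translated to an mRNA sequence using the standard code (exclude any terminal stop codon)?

Phe: 2 codons.
Gly: 4 codons.
Met: 1 codon.
Pro: 4 codons.
2 × 4 × 1 × 4 = 32.

32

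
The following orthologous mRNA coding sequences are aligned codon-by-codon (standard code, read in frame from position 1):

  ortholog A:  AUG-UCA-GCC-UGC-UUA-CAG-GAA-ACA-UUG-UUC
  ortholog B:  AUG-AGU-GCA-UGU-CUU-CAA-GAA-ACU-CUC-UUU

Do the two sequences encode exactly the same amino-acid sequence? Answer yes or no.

yes

Codon 1: AUG Met / AUG Met — identical.
Codon 2: UCA Ser / AGU Ser — synonymous.
Codon 3: GCC Ala / GCA Ala — synonymous.
Codon 4: UGC Cys / UGU Cys — synonymous.
Codon 5: UUA Leu / CUU Leu — synonymous.
Codon 6: CAG Gln / CAA Gln — synonymous.
Codon 7: GAA Glu / GAA Glu — identical.
Codon 8: ACA Thr / ACU Thr — synonymous.
Codon 9: UUG Leu / CUC Leu — synonymous.
Codon 10: UUC Phe / UUU Phe — synonymous.
Nonsynonymous differences: 0 → same protein.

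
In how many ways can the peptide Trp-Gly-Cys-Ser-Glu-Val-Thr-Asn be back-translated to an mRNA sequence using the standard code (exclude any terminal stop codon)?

3072

Trp: 1 codon.
Gly: 4 codons.
Cys: 2 codons.
Ser: 6 codons.
Glu: 2 codons.
Val: 4 codons.
Thr: 4 codons.
Asn: 2 codons.
1 × 4 × 2 × 6 × 2 × 4 × 4 × 2 = 3072.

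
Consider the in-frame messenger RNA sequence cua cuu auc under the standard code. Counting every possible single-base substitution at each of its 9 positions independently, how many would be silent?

Codon 1 (CUA, Leu): 4 synonymous substitutions.
Codon 2 (CUU, Leu): 3 synonymous substitutions.
Codon 3 (AUC, Ile): 2 synonymous substitutions.
Total: 4 + 3 + 2 = 9.

9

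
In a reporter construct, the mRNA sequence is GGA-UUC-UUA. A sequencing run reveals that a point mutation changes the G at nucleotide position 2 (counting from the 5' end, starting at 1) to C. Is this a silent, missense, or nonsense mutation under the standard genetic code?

missense

Position 2 falls in codon 1: GGA → Gly.
After the substitution the codon is GCA → Ala.
Gly ≠ Ala, so this is a missense mutation.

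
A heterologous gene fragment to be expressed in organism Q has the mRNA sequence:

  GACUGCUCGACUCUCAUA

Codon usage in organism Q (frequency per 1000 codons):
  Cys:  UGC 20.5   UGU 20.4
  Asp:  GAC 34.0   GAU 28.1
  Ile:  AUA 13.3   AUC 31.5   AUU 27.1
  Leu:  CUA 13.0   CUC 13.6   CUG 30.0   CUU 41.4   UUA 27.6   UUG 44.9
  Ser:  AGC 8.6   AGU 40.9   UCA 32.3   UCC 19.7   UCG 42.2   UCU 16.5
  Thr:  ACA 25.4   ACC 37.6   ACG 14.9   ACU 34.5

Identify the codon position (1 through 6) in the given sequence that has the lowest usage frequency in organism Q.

6

Codon 1 GAC (Asp): 34.0 per 1000.
Codon 2 UGC (Cys): 20.5 per 1000.
Codon 3 UCG (Ser): 42.2 per 1000.
Codon 4 ACU (Thr): 34.5 per 1000.
Codon 5 CUC (Leu): 13.6 per 1000.
Codon 6 AUA (Ile): 13.3 per 1000.
Lowest frequency is 13.3 at codon 6.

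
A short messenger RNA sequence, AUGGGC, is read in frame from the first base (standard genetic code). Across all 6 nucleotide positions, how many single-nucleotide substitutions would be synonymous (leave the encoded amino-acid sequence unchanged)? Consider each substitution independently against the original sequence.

3

Codon 1 (AUG, Met): 0 synonymous substitutions.
Codon 2 (GGC, Gly): 3 synonymous substitutions.
Total: 0 + 3 = 3.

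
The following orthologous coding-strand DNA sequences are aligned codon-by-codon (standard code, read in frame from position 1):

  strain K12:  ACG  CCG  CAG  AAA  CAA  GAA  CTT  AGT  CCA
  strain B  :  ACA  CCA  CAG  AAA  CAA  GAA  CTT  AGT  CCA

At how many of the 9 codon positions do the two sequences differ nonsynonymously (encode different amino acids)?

0

Codon 1: ACG Thr / ACA Thr — synonymous.
Codon 2: CCG Pro / CCA Pro — synonymous.
Codon 3: CAG Gln / CAG Gln — identical.
Codon 4: AAA Lys / AAA Lys — identical.
Codon 5: CAA Gln / CAA Gln — identical.
Codon 6: GAA Glu / GAA Glu — identical.
Codon 7: CTT Leu / CTT Leu — identical.
Codon 8: AGT Ser / AGT Ser — identical.
Codon 9: CCA Pro / CCA Pro — identical.
Nonsynonymous differences: 0.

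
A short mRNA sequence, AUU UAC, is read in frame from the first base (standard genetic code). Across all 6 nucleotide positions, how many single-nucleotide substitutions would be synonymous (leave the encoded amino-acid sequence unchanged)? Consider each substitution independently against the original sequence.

3

Codon 1 (AUU, Ile): 2 synonymous substitutions.
Codon 2 (UAC, Tyr): 1 synonymous substitution.
Total: 2 + 1 = 3.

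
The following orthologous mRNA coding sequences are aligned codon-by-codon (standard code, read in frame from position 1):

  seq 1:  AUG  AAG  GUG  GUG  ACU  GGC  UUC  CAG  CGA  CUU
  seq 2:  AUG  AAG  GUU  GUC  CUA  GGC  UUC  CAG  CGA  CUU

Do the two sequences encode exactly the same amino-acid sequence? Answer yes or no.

Codon 1: AUG Met / AUG Met — identical.
Codon 2: AAG Lys / AAG Lys — identical.
Codon 3: GUG Val / GUU Val — synonymous.
Codon 4: GUG Val / GUC Val — synonymous.
Codon 5: ACU Thr / CUA Leu — nonsynonymous.
Codon 6: GGC Gly / GGC Gly — identical.
Codon 7: UUC Phe / UUC Phe — identical.
Codon 8: CAG Gln / CAG Gln — identical.
Codon 9: CGA Arg / CGA Arg — identical.
Codon 10: CUU Leu / CUU Leu — identical.
Nonsynonymous differences: 1 → different protein.

no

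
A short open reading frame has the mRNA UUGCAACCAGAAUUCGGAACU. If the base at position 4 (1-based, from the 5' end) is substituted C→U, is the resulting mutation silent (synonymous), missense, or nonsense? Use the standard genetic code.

Position 4 falls in codon 2: CAA → Gln.
After the substitution the codon is UAA → Stop.
The new codon is a stop codon, so this is a nonsense mutation.

nonsense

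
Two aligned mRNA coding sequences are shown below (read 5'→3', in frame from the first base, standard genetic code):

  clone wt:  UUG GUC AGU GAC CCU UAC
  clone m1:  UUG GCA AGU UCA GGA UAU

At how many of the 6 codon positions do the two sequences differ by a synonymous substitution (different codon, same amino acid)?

Codon 1: UUG Leu / UUG Leu — identical.
Codon 2: GUC Val / GCA Ala — nonsynonymous.
Codon 3: AGU Ser / AGU Ser — identical.
Codon 4: GAC Asp / UCA Ser — nonsynonymous.
Codon 5: CCU Pro / GGA Gly — nonsynonymous.
Codon 6: UAC Tyr / UAU Tyr — synonymous.
Synonymous differences: 1.

1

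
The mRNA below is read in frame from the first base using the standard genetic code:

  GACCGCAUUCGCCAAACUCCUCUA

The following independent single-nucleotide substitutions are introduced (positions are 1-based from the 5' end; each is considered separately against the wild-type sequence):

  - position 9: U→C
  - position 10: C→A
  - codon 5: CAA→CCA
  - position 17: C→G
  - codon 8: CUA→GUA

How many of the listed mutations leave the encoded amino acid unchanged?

1

Codon 3: AUU (Ile) → AUC (Ile) — synonymous.
Codon 4: CGC (Arg) → AGC (Ser) — missense.
Codon 5: CAA (Gln) → CCA (Pro) — missense.
Codon 6: ACU (Thr) → AGU (Ser) — missense.
Codon 8: CUA (Leu) → GUA (Val) — missense.
Synonymous: 1 of 5.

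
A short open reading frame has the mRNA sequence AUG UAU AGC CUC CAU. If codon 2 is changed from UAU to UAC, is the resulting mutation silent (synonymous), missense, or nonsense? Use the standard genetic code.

silent

Position 6 falls in codon 2: UAU → Tyr.
After the substitution the codon is UAC → Tyr.
Both encode Tyr, so the change is synonymous.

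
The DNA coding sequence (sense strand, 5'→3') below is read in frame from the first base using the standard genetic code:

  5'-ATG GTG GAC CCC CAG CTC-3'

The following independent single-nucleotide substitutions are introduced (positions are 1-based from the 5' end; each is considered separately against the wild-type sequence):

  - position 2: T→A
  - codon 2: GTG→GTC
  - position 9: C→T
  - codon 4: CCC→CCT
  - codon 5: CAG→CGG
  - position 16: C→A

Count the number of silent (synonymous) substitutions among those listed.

Codon 1: ATG (Met) → AAG (Lys) — missense.
Codon 2: GTG (Val) → GTC (Val) — synonymous.
Codon 3: GAC (Asp) → GAT (Asp) — synonymous.
Codon 4: CCC (Pro) → CCT (Pro) — synonymous.
Codon 5: CAG (Gln) → CGG (Arg) — missense.
Codon 6: CTC (Leu) → ATC (Ile) — missense.
Synonymous: 3 of 6.

3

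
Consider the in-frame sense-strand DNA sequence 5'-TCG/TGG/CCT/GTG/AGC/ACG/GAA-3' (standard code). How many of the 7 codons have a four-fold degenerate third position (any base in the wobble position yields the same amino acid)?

4

Codon 1 TCG (Ser): third position 4-fold.
Codon 2 TGG (Trp): third position 1-fold.
Codon 3 CCT (Pro): third position 4-fold.
Codon 4 GTG (Val): third position 4-fold.
Codon 5 AGC (Ser): third position 2-fold.
Codon 6 ACG (Thr): third position 4-fold.
Codon 7 GAA (Glu): third position 2-fold.
Four-fold degenerate third positions: 4.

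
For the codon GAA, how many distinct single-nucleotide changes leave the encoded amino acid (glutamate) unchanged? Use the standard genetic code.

1

Position 1: none → 0 synonymous.
Position 2: none → 0 synonymous.
Position 3: GAG → 1 synonymous.
Total: 0 + 0 + 1 = 1.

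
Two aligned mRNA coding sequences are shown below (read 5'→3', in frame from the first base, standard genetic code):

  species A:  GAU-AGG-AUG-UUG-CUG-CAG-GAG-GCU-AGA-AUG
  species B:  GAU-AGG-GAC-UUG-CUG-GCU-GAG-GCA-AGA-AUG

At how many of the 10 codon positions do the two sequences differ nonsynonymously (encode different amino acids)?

Codon 1: GAU Asp / GAU Asp — identical.
Codon 2: AGG Arg / AGG Arg — identical.
Codon 3: AUG Met / GAC Asp — nonsynonymous.
Codon 4: UUG Leu / UUG Leu — identical.
Codon 5: CUG Leu / CUG Leu — identical.
Codon 6: CAG Gln / GCU Ala — nonsynonymous.
Codon 7: GAG Glu / GAG Glu — identical.
Codon 8: GCU Ala / GCA Ala — synonymous.
Codon 9: AGA Arg / AGA Arg — identical.
Codon 10: AUG Met / AUG Met — identical.
Nonsynonymous differences: 2.

2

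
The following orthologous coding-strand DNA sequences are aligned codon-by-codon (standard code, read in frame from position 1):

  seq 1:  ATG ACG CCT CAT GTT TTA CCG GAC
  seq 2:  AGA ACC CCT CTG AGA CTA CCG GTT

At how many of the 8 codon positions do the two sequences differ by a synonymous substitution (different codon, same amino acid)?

2

Codon 1: ATG Met / AGA Arg — nonsynonymous.
Codon 2: ACG Thr / ACC Thr — synonymous.
Codon 3: CCT Pro / CCT Pro — identical.
Codon 4: CAT His / CTG Leu — nonsynonymous.
Codon 5: GTT Val / AGA Arg — nonsynonymous.
Codon 6: TTA Leu / CTA Leu — synonymous.
Codon 7: CCG Pro / CCG Pro — identical.
Codon 8: GAC Asp / GTT Val — nonsynonymous.
Synonymous differences: 2.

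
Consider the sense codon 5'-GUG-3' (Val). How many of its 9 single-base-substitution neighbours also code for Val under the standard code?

Position 1: none → 0 synonymous.
Position 2: none → 0 synonymous.
Position 3: GUU, GUC, GUA → 3 synonymous.
Total: 0 + 0 + 3 = 3.

3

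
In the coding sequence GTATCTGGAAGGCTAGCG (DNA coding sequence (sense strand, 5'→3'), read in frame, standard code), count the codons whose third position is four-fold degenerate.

5

Codon 1 GTA (Val): third position 4-fold.
Codon 2 TCT (Ser): third position 4-fold.
Codon 3 GGA (Gly): third position 4-fold.
Codon 4 AGG (Arg): third position 2-fold.
Codon 5 CTA (Leu): third position 4-fold.
Codon 6 GCG (Ala): third position 4-fold.
Four-fold degenerate third positions: 5.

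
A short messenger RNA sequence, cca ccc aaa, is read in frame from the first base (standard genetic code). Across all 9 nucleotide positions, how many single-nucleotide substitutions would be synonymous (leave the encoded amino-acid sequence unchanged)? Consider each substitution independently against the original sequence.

Codon 1 (CCA, Pro): 3 synonymous substitutions.
Codon 2 (CCC, Pro): 3 synonymous substitutions.
Codon 3 (AAA, Lys): 1 synonymous substitution.
Total: 3 + 3 + 1 = 7.

7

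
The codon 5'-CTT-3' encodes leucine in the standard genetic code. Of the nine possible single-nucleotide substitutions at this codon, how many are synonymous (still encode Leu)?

Position 1: none → 0 synonymous.
Position 2: none → 0 synonymous.
Position 3: CTC, CTA, CTG → 3 synonymous.
Total: 0 + 0 + 3 = 3.

3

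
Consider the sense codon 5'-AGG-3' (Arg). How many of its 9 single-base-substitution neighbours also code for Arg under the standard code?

Position 1: CGG → 1 synonymous.
Position 2: none → 0 synonymous.
Position 3: AGA → 1 synonymous.
Total: 1 + 0 + 1 = 2.

2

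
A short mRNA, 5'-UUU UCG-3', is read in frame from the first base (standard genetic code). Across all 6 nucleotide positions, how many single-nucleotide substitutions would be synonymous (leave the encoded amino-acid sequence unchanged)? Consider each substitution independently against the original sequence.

Codon 1 (UUU, Phe): 1 synonymous substitution.
Codon 2 (UCG, Ser): 3 synonymous substitutions.
Total: 1 + 3 = 4.

4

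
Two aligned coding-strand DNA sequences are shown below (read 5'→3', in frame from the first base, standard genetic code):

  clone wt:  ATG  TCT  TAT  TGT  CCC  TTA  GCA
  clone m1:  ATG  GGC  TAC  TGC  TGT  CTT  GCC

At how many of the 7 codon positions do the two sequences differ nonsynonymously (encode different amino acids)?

2

Codon 1: ATG Met / ATG Met — identical.
Codon 2: TCT Ser / GGC Gly — nonsynonymous.
Codon 3: TAT Tyr / TAC Tyr — synonymous.
Codon 4: TGT Cys / TGC Cys — synonymous.
Codon 5: CCC Pro / TGT Cys — nonsynonymous.
Codon 6: TTA Leu / CTT Leu — synonymous.
Codon 7: GCA Ala / GCC Ala — synonymous.
Nonsynonymous differences: 2.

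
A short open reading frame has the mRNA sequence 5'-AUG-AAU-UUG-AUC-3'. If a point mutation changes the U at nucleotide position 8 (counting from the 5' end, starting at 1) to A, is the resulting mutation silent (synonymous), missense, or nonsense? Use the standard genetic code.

nonsense

Position 8 falls in codon 3: UUG → Leu.
After the substitution the codon is UAG → Stop.
The new codon is a stop codon, so this is a nonsense mutation.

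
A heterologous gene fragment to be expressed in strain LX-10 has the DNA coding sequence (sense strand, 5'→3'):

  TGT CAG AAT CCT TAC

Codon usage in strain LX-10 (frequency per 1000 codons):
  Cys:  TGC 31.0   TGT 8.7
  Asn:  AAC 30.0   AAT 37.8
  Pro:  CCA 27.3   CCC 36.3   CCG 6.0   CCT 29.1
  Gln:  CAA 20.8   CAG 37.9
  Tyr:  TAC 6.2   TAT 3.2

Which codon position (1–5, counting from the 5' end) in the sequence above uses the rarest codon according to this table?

Codon 1 TGT (Cys): 8.7 per 1000.
Codon 2 CAG (Gln): 37.9 per 1000.
Codon 3 AAT (Asn): 37.8 per 1000.
Codon 4 CCT (Pro): 29.1 per 1000.
Codon 5 TAC (Tyr): 6.2 per 1000.
Lowest frequency is 6.2 at codon 5.

5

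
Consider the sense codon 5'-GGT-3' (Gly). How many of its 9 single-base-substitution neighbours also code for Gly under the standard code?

3

Position 1: none → 0 synonymous.
Position 2: none → 0 synonymous.
Position 3: GGC, GGA, GGG → 3 synonymous.
Total: 0 + 0 + 3 = 3.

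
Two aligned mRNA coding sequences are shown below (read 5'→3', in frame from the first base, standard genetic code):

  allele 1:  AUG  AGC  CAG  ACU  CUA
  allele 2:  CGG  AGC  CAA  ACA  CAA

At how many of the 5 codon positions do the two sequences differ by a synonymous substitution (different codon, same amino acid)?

2

Codon 1: AUG Met / CGG Arg — nonsynonymous.
Codon 2: AGC Ser / AGC Ser — identical.
Codon 3: CAG Gln / CAA Gln — synonymous.
Codon 4: ACU Thr / ACA Thr — synonymous.
Codon 5: CUA Leu / CAA Gln — nonsynonymous.
Synonymous differences: 2.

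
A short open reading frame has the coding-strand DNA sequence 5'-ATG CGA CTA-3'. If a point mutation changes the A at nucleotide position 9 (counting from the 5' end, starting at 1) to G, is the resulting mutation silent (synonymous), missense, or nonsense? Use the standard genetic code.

silent

Position 9 falls in codon 3: CTA → Leu.
After the substitution the codon is CTG → Leu.
Both encode Leu, so the change is synonymous.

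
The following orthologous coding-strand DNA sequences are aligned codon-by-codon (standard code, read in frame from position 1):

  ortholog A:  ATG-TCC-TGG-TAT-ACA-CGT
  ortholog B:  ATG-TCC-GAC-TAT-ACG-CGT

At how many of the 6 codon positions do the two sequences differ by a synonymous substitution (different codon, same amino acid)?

Codon 1: ATG Met / ATG Met — identical.
Codon 2: TCC Ser / TCC Ser — identical.
Codon 3: TGG Trp / GAC Asp — nonsynonymous.
Codon 4: TAT Tyr / TAT Tyr — identical.
Codon 5: ACA Thr / ACG Thr — synonymous.
Codon 6: CGT Arg / CGT Arg — identical.
Synonymous differences: 1.

1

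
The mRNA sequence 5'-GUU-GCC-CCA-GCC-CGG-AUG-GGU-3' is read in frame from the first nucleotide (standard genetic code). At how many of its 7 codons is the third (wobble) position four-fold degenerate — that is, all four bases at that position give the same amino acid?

6

Codon 1 GUU (Val): third position 4-fold.
Codon 2 GCC (Ala): third position 4-fold.
Codon 3 CCA (Pro): third position 4-fold.
Codon 4 GCC (Ala): third position 4-fold.
Codon 5 CGG (Arg): third position 4-fold.
Codon 6 AUG (Met): third position 1-fold.
Codon 7 GGU (Gly): third position 4-fold.
Four-fold degenerate third positions: 6.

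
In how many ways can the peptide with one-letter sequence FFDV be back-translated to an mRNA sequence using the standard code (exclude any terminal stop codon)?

Phe: 2 codons.
Phe: 2 codons.
Asp: 2 codons.
Val: 4 codons.
2 × 2 × 2 × 4 = 32.

32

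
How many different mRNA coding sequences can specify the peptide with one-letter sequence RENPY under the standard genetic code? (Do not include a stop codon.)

192

Arg: 6 codons.
Glu: 2 codons.
Asn: 2 codons.
Pro: 4 codons.
Tyr: 2 codons.
6 × 2 × 2 × 4 × 2 = 192.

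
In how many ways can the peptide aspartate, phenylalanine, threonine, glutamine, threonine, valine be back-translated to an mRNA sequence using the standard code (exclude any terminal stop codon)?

512

Asp: 2 codons.
Phe: 2 codons.
Thr: 4 codons.
Gln: 2 codons.
Thr: 4 codons.
Val: 4 codons.
2 × 2 × 4 × 2 × 4 × 4 = 512.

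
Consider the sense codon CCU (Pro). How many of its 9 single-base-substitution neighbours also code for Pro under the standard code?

Position 1: none → 0 synonymous.
Position 2: none → 0 synonymous.
Position 3: CCC, CCA, CCG → 3 synonymous.
Total: 0 + 0 + 3 = 3.

3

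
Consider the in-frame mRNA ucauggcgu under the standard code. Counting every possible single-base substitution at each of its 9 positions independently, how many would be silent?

Codon 1 (UCA, Ser): 3 synonymous substitutions.
Codon 2 (UGG, Trp): 0 synonymous substitutions.
Codon 3 (CGU, Arg): 3 synonymous substitutions.
Total: 3 + 0 + 3 = 6.

6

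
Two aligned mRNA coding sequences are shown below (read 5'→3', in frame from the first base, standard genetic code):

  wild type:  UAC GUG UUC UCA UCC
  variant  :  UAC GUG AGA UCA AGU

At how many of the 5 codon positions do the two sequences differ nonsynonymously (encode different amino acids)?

Codon 1: UAC Tyr / UAC Tyr — identical.
Codon 2: GUG Val / GUG Val — identical.
Codon 3: UUC Phe / AGA Arg — nonsynonymous.
Codon 4: UCA Ser / UCA Ser — identical.
Codon 5: UCC Ser / AGU Ser — synonymous.
Nonsynonymous differences: 1.

1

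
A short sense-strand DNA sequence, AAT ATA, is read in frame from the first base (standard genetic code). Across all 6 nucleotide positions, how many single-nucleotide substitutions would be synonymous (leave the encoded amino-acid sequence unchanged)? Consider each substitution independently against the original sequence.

3

Codon 1 (AAT, Asn): 1 synonymous substitution.
Codon 2 (ATA, Ile): 2 synonymous substitutions.
Total: 1 + 2 = 3.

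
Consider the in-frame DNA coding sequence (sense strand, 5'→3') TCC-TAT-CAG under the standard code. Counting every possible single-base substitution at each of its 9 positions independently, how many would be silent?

5

Codon 1 (TCC, Ser): 3 synonymous substitutions.
Codon 2 (TAT, Tyr): 1 synonymous substitution.
Codon 3 (CAG, Gln): 1 synonymous substitution.
Total: 3 + 1 + 1 = 5.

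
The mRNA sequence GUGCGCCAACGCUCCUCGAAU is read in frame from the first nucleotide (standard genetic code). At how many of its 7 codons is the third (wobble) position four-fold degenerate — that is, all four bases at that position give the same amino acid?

5

Codon 1 GUG (Val): third position 4-fold.
Codon 2 CGC (Arg): third position 4-fold.
Codon 3 CAA (Gln): third position 2-fold.
Codon 4 CGC (Arg): third position 4-fold.
Codon 5 UCC (Ser): third position 4-fold.
Codon 6 UCG (Ser): third position 4-fold.
Codon 7 AAU (Asn): third position 2-fold.
Four-fold degenerate third positions: 5.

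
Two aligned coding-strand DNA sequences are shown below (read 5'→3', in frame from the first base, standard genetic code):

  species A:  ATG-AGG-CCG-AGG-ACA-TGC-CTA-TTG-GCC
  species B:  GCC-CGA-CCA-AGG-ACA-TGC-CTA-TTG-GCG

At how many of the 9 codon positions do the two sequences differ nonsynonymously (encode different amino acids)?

Codon 1: ATG Met / GCC Ala — nonsynonymous.
Codon 2: AGG Arg / CGA Arg — synonymous.
Codon 3: CCG Pro / CCA Pro — synonymous.
Codon 4: AGG Arg / AGG Arg — identical.
Codon 5: ACA Thr / ACA Thr — identical.
Codon 6: TGC Cys / TGC Cys — identical.
Codon 7: CTA Leu / CTA Leu — identical.
Codon 8: TTG Leu / TTG Leu — identical.
Codon 9: GCC Ala / GCG Ala — synonymous.
Nonsynonymous differences: 1.

1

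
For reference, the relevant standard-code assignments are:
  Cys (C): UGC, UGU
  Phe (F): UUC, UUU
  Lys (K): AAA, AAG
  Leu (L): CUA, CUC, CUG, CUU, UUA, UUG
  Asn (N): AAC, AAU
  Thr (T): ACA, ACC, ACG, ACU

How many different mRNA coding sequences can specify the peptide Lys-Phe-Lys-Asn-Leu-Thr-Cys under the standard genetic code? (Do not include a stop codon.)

Lys: 2 codons.
Phe: 2 codons.
Lys: 2 codons.
Asn: 2 codons.
Leu: 6 codons.
Thr: 4 codons.
Cys: 2 codons.
2 × 2 × 2 × 2 × 6 × 4 × 2 = 768.

768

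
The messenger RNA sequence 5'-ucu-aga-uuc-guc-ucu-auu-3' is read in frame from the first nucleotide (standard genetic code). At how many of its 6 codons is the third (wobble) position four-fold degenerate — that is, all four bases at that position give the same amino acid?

Codon 1 UCU (Ser): third position 4-fold.
Codon 2 AGA (Arg): third position 2-fold.
Codon 3 UUC (Phe): third position 2-fold.
Codon 4 GUC (Val): third position 4-fold.
Codon 5 UCU (Ser): third position 4-fold.
Codon 6 AUU (Ile): third position 3-fold.
Four-fold degenerate third positions: 3.

3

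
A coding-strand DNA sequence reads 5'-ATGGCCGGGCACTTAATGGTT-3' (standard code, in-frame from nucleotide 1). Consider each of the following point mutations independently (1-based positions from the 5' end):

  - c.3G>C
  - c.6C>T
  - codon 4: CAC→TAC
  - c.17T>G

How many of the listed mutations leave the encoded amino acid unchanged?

Codon 1: ATG (Met) → ATC (Ile) — missense.
Codon 2: GCC (Ala) → GCT (Ala) — synonymous.
Codon 4: CAC (His) → TAC (Tyr) — missense.
Codon 6: ATG (Met) → AGG (Arg) — missense.
Synonymous: 1 of 4.

1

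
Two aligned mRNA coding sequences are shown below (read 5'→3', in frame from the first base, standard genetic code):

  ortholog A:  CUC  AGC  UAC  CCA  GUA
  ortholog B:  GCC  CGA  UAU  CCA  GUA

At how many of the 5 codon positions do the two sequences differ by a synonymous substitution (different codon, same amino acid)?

Codon 1: CUC Leu / GCC Ala — nonsynonymous.
Codon 2: AGC Ser / CGA Arg — nonsynonymous.
Codon 3: UAC Tyr / UAU Tyr — synonymous.
Codon 4: CCA Pro / CCA Pro — identical.
Codon 5: GUA Val / GUA Val — identical.
Synonymous differences: 1.

1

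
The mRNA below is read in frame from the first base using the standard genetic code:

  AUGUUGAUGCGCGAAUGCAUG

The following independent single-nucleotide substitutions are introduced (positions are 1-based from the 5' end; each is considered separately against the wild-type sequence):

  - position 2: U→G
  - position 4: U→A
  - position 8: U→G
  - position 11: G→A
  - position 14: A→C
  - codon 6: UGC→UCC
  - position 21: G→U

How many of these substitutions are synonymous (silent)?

Codon 1: AUG (Met) → AGG (Arg) — missense.
Codon 2: UUG (Leu) → AUG (Met) — missense.
Codon 3: AUG (Met) → AGG (Arg) — missense.
Codon 4: CGC (Arg) → CAC (His) — missense.
Codon 5: GAA (Glu) → GCA (Ala) — missense.
Codon 6: UGC (Cys) → UCC (Ser) — missense.
Codon 7: AUG (Met) → AUU (Ile) — missense.
Synonymous: 0 of 7.

0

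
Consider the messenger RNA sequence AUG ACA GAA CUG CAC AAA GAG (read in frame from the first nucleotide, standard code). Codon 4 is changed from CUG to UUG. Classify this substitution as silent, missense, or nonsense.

Position 10 falls in codon 4: CUG → Leu.
After the substitution the codon is UUG → Leu.
Both encode Leu, so the change is synonymous.

silent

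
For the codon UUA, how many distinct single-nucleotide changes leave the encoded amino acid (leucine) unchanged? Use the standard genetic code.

2

Position 1: CUA → 1 synonymous.
Position 2: none → 0 synonymous.
Position 3: UUG → 1 synonymous.
Total: 1 + 0 + 1 = 2.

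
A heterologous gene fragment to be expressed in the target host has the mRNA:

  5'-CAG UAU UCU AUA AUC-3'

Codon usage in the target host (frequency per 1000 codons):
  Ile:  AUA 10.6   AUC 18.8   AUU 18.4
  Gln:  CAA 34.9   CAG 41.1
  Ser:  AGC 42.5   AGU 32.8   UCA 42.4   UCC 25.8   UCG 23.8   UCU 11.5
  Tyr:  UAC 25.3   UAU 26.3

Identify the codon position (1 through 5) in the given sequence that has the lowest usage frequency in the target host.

4

Codon 1 CAG (Gln): 41.1 per 1000.
Codon 2 UAU (Tyr): 26.3 per 1000.
Codon 3 UCU (Ser): 11.5 per 1000.
Codon 4 AUA (Ile): 10.6 per 1000.
Codon 5 AUC (Ile): 18.8 per 1000.
Lowest frequency is 10.6 at codon 4.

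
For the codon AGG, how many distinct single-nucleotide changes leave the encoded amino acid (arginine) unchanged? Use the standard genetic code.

Position 1: CGG → 1 synonymous.
Position 2: none → 0 synonymous.
Position 3: AGA → 1 synonymous.
Total: 1 + 0 + 1 = 2.

2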